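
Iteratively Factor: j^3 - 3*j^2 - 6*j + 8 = (j + 2)*(j^2 - 5*j + 4) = (j - 4)*(j + 2)*(j - 1)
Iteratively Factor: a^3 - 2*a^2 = (a)*(a^2 - 2*a) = a^2*(a - 2)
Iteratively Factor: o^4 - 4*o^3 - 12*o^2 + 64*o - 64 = (o - 2)*(o^3 - 2*o^2 - 16*o + 32) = (o - 2)*(o + 4)*(o^2 - 6*o + 8) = (o - 4)*(o - 2)*(o + 4)*(o - 2)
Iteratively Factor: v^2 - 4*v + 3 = (v - 1)*(v - 3)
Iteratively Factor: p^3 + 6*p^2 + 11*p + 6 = (p + 2)*(p^2 + 4*p + 3) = (p + 2)*(p + 3)*(p + 1)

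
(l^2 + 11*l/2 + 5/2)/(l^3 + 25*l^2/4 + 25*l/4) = 2*(2*l + 1)/(l*(4*l + 5))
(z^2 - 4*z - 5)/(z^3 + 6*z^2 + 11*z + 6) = (z - 5)/(z^2 + 5*z + 6)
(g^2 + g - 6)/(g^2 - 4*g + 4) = (g + 3)/(g - 2)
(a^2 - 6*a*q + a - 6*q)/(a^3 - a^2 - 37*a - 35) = (a - 6*q)/(a^2 - 2*a - 35)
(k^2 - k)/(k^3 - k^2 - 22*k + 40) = k*(k - 1)/(k^3 - k^2 - 22*k + 40)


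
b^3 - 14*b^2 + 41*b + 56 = (b - 8)*(b - 7)*(b + 1)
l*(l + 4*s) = l^2 + 4*l*s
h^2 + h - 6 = (h - 2)*(h + 3)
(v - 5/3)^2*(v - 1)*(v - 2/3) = v^4 - 5*v^3 + 9*v^2 - 185*v/27 + 50/27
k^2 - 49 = (k - 7)*(k + 7)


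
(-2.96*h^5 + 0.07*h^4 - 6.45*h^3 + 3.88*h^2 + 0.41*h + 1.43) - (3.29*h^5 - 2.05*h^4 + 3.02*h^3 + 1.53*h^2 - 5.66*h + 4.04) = -6.25*h^5 + 2.12*h^4 - 9.47*h^3 + 2.35*h^2 + 6.07*h - 2.61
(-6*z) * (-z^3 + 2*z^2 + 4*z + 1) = 6*z^4 - 12*z^3 - 24*z^2 - 6*z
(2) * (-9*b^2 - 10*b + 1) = -18*b^2 - 20*b + 2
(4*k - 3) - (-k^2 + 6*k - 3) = k^2 - 2*k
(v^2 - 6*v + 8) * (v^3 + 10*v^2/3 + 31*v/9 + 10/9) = v^5 - 8*v^4/3 - 77*v^3/9 + 64*v^2/9 + 188*v/9 + 80/9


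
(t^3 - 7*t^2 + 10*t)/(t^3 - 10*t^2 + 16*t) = (t - 5)/(t - 8)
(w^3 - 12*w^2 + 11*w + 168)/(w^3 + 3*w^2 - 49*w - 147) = (w - 8)/(w + 7)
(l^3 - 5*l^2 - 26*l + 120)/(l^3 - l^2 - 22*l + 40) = (l - 6)/(l - 2)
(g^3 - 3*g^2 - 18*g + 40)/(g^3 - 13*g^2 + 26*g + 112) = (g^3 - 3*g^2 - 18*g + 40)/(g^3 - 13*g^2 + 26*g + 112)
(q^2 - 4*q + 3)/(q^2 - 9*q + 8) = (q - 3)/(q - 8)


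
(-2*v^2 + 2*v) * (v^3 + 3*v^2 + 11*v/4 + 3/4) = -2*v^5 - 4*v^4 + v^3/2 + 4*v^2 + 3*v/2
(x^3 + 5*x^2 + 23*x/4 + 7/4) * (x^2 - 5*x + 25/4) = x^5 - 13*x^3 + 17*x^2/4 + 435*x/16 + 175/16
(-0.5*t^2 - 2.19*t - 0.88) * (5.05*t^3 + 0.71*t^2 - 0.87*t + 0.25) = -2.525*t^5 - 11.4145*t^4 - 5.5639*t^3 + 1.1555*t^2 + 0.2181*t - 0.22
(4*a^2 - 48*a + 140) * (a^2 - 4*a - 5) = 4*a^4 - 64*a^3 + 312*a^2 - 320*a - 700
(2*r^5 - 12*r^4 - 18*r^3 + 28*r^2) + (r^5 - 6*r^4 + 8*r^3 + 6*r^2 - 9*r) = 3*r^5 - 18*r^4 - 10*r^3 + 34*r^2 - 9*r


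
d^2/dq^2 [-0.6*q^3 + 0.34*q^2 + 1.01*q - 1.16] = 0.68 - 3.6*q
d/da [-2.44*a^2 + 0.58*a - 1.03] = 0.58 - 4.88*a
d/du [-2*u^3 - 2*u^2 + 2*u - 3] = -6*u^2 - 4*u + 2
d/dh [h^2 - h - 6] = 2*h - 1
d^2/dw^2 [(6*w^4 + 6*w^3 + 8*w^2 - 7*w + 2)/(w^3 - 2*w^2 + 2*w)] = 2*(32*w^6 - 129*w^5 + 78*w^4 + 10*w^3 + 36*w^2 - 24*w + 8)/(w^3*(w^6 - 6*w^5 + 18*w^4 - 32*w^3 + 36*w^2 - 24*w + 8))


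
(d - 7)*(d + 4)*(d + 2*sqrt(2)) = d^3 - 3*d^2 + 2*sqrt(2)*d^2 - 28*d - 6*sqrt(2)*d - 56*sqrt(2)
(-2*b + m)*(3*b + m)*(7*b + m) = -42*b^3 + b^2*m + 8*b*m^2 + m^3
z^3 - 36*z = z*(z - 6)*(z + 6)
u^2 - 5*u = u*(u - 5)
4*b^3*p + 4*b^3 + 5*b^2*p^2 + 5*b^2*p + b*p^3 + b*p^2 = (b + p)*(4*b + p)*(b*p + b)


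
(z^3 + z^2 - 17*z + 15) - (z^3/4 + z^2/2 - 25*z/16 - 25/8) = 3*z^3/4 + z^2/2 - 247*z/16 + 145/8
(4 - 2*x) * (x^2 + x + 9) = -2*x^3 + 2*x^2 - 14*x + 36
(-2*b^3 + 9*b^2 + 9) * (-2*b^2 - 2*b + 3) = 4*b^5 - 14*b^4 - 24*b^3 + 9*b^2 - 18*b + 27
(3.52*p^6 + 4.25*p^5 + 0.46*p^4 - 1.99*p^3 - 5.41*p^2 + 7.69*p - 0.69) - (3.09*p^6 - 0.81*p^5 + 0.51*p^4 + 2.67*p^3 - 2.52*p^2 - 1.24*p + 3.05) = 0.43*p^6 + 5.06*p^5 - 0.05*p^4 - 4.66*p^3 - 2.89*p^2 + 8.93*p - 3.74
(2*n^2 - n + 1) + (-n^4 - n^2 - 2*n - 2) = -n^4 + n^2 - 3*n - 1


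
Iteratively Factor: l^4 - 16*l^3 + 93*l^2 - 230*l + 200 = (l - 4)*(l^3 - 12*l^2 + 45*l - 50) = (l - 5)*(l - 4)*(l^2 - 7*l + 10) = (l - 5)*(l - 4)*(l - 2)*(l - 5)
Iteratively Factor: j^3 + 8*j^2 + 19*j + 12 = (j + 1)*(j^2 + 7*j + 12) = (j + 1)*(j + 3)*(j + 4)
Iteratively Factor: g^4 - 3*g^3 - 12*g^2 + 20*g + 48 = (g + 2)*(g^3 - 5*g^2 - 2*g + 24) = (g - 4)*(g + 2)*(g^2 - g - 6) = (g - 4)*(g + 2)^2*(g - 3)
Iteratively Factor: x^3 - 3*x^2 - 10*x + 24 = (x - 4)*(x^2 + x - 6) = (x - 4)*(x + 3)*(x - 2)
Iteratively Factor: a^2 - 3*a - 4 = (a - 4)*(a + 1)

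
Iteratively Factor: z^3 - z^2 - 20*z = (z + 4)*(z^2 - 5*z) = (z - 5)*(z + 4)*(z)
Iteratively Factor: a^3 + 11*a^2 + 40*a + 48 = (a + 4)*(a^2 + 7*a + 12) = (a + 3)*(a + 4)*(a + 4)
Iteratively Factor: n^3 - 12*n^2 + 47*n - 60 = (n - 3)*(n^2 - 9*n + 20) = (n - 5)*(n - 3)*(n - 4)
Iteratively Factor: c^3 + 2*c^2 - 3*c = (c)*(c^2 + 2*c - 3) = c*(c - 1)*(c + 3)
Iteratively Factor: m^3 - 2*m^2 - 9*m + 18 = (m - 3)*(m^2 + m - 6) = (m - 3)*(m + 3)*(m - 2)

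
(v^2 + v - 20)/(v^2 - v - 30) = (v - 4)/(v - 6)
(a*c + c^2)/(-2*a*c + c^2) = (-a - c)/(2*a - c)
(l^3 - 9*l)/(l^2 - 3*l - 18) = l*(l - 3)/(l - 6)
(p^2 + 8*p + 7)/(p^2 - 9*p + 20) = (p^2 + 8*p + 7)/(p^2 - 9*p + 20)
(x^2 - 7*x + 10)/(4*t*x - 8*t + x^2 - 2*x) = (x - 5)/(4*t + x)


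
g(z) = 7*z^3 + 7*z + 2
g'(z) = 21*z^2 + 7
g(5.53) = 1224.50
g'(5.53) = 649.20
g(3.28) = 271.97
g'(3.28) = 232.93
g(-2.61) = -140.73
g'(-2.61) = 150.05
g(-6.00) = -1552.00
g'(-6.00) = 763.00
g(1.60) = 41.87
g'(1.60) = 60.76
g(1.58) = 40.67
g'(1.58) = 59.42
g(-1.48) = -31.05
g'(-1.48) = 53.00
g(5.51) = 1211.56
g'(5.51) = 644.56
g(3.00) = 212.00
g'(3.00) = 196.00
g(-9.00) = -5164.00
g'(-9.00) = 1708.00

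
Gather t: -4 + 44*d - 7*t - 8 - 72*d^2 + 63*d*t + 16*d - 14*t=-72*d^2 + 60*d + t*(63*d - 21) - 12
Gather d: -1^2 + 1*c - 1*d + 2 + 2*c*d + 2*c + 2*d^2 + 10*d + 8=3*c + 2*d^2 + d*(2*c + 9) + 9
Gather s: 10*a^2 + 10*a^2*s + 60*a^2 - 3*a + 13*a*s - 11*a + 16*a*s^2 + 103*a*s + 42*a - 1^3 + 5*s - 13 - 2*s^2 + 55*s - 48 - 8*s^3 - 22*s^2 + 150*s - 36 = 70*a^2 + 28*a - 8*s^3 + s^2*(16*a - 24) + s*(10*a^2 + 116*a + 210) - 98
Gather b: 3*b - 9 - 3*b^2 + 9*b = -3*b^2 + 12*b - 9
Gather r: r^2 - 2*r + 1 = r^2 - 2*r + 1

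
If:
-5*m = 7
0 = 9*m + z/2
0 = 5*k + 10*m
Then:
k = 14/5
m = -7/5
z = 126/5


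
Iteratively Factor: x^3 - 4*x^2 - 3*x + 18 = (x - 3)*(x^2 - x - 6) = (x - 3)^2*(x + 2)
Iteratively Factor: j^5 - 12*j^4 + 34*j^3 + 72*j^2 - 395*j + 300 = (j - 5)*(j^4 - 7*j^3 - j^2 + 67*j - 60) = (j - 5)*(j - 1)*(j^3 - 6*j^2 - 7*j + 60) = (j - 5)*(j - 4)*(j - 1)*(j^2 - 2*j - 15) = (j - 5)^2*(j - 4)*(j - 1)*(j + 3)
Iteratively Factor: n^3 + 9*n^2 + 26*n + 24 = (n + 2)*(n^2 + 7*n + 12) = (n + 2)*(n + 3)*(n + 4)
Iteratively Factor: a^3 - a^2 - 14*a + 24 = (a + 4)*(a^2 - 5*a + 6) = (a - 3)*(a + 4)*(a - 2)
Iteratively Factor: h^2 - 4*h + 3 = (h - 3)*(h - 1)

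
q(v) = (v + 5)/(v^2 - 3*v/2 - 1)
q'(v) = (3/2 - 2*v)*(v + 5)/(v^2 - 3*v/2 - 1)^2 + 1/(v^2 - 3*v/2 - 1)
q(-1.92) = 0.55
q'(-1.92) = 0.71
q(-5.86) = -0.02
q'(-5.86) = 0.02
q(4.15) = 0.92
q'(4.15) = -0.52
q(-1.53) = 0.95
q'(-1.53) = 1.47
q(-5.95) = -0.02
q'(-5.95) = 0.02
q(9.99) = 0.18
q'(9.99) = -0.03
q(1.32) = -5.11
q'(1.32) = -5.51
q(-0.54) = 43.90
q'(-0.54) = 1124.57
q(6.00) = 0.42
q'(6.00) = -0.13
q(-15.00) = -0.04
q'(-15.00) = 0.00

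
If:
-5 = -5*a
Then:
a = 1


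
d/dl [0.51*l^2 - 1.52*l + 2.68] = 1.02*l - 1.52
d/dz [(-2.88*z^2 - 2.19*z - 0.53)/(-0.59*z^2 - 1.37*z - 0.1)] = (2.6535*z^2 - 0.0493999999999999*z - 0.5071)/(0.3481*z^4 + 1.6166*z^3 + 1.9949*z^2 + 0.274*z + 0.01)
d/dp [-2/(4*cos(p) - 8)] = -sin(p)/(2*(cos(p) - 2)^2)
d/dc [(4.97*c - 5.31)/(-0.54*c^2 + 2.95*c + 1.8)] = (2.6838*c^2 - 5.7348*c + 24.6105)/(0.2916*c^4 - 3.186*c^3 + 6.7585*c^2 + 10.62*c + 3.24)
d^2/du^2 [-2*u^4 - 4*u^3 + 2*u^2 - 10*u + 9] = -24*u^2 - 24*u + 4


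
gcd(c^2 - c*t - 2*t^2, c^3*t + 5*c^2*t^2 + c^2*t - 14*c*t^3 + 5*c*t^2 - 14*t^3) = -c + 2*t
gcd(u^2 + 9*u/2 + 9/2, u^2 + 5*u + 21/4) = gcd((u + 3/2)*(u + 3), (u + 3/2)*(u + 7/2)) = u + 3/2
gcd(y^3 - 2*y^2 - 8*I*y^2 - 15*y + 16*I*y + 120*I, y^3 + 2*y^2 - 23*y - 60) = y^2 - 2*y - 15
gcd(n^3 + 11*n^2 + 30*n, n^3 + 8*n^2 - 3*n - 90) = n^2 + 11*n + 30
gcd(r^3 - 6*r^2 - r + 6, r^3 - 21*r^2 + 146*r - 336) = r - 6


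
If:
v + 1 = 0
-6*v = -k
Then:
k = -6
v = -1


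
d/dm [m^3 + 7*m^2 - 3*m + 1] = 3*m^2 + 14*m - 3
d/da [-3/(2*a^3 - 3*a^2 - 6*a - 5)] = 18*(a^2 - a - 1)/(-2*a^3 + 3*a^2 + 6*a + 5)^2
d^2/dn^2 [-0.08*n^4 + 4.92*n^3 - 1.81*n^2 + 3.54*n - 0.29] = -0.96*n^2 + 29.52*n - 3.62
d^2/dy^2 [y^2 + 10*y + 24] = 2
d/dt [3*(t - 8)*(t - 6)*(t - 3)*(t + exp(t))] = 3*t^3*exp(t) + 12*t^3 - 42*t^2*exp(t) - 153*t^2 + 168*t*exp(t) + 540*t - 162*exp(t) - 432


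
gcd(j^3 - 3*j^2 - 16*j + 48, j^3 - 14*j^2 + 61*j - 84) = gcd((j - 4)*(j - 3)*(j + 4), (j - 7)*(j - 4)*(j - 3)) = j^2 - 7*j + 12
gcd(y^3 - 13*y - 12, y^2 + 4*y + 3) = y^2 + 4*y + 3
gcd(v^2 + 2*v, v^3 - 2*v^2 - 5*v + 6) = v + 2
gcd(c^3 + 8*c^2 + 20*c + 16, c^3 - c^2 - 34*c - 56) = c^2 + 6*c + 8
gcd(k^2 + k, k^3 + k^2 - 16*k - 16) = k + 1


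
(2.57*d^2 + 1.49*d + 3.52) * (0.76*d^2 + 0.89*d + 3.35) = 1.9532*d^4 + 3.4197*d^3 + 12.6108*d^2 + 8.1243*d + 11.792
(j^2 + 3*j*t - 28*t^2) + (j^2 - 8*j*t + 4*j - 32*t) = 2*j^2 - 5*j*t + 4*j - 28*t^2 - 32*t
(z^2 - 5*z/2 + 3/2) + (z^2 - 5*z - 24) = 2*z^2 - 15*z/2 - 45/2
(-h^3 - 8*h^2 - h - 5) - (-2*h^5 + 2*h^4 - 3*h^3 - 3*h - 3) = 2*h^5 - 2*h^4 + 2*h^3 - 8*h^2 + 2*h - 2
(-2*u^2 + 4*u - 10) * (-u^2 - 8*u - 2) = 2*u^4 + 12*u^3 - 18*u^2 + 72*u + 20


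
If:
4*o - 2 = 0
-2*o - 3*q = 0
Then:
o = 1/2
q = -1/3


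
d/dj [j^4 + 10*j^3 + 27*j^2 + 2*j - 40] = 4*j^3 + 30*j^2 + 54*j + 2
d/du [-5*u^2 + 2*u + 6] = 2 - 10*u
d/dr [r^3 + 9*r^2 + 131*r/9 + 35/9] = 3*r^2 + 18*r + 131/9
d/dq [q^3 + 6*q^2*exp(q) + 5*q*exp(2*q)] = 6*q^2*exp(q) + 3*q^2 + 10*q*exp(2*q) + 12*q*exp(q) + 5*exp(2*q)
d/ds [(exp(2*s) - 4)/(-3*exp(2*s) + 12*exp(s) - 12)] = 4*exp(s)/(3*(exp(2*s) - 4*exp(s) + 4))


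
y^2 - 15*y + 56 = (y - 8)*(y - 7)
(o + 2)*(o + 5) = o^2 + 7*o + 10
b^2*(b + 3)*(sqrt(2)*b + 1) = sqrt(2)*b^4 + b^3 + 3*sqrt(2)*b^3 + 3*b^2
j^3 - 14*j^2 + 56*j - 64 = (j - 8)*(j - 4)*(j - 2)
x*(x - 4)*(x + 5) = x^3 + x^2 - 20*x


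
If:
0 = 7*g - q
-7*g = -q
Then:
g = q/7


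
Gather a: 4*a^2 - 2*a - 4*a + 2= 4*a^2 - 6*a + 2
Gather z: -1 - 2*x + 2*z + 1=-2*x + 2*z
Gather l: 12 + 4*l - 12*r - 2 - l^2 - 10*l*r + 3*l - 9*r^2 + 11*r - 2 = -l^2 + l*(7 - 10*r) - 9*r^2 - r + 8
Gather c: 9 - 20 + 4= -7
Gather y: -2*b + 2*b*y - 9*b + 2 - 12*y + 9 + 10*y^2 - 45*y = -11*b + 10*y^2 + y*(2*b - 57) + 11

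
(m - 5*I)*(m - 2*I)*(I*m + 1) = I*m^3 + 8*m^2 - 17*I*m - 10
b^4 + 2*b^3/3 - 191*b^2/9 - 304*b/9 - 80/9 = (b - 5)*(b + 1/3)*(b + 4/3)*(b + 4)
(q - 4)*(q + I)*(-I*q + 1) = -I*q^3 + 2*q^2 + 4*I*q^2 - 8*q + I*q - 4*I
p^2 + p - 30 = (p - 5)*(p + 6)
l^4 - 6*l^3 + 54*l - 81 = (l - 3)^3*(l + 3)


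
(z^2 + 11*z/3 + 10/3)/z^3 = (3*z^2 + 11*z + 10)/(3*z^3)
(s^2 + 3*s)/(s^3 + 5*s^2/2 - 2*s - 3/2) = 2*s/(2*s^2 - s - 1)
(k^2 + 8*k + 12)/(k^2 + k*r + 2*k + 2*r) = (k + 6)/(k + r)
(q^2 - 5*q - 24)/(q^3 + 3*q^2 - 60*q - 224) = (q + 3)/(q^2 + 11*q + 28)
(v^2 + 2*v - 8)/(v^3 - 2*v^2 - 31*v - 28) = (v - 2)/(v^2 - 6*v - 7)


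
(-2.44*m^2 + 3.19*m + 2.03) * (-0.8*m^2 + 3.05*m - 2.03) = 1.952*m^4 - 9.994*m^3 + 13.0587*m^2 - 0.2842*m - 4.1209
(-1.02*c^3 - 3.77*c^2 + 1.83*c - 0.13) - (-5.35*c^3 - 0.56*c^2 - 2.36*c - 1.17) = 4.33*c^3 - 3.21*c^2 + 4.19*c + 1.04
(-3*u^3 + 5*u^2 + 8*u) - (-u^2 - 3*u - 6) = -3*u^3 + 6*u^2 + 11*u + 6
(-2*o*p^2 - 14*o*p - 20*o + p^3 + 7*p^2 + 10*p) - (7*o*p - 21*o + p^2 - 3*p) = -2*o*p^2 - 21*o*p + o + p^3 + 6*p^2 + 13*p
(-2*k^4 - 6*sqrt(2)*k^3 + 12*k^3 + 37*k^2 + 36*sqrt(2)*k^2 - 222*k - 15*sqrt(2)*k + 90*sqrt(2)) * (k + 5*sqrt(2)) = -2*k^5 - 16*sqrt(2)*k^4 + 12*k^4 - 23*k^3 + 96*sqrt(2)*k^3 + 138*k^2 + 170*sqrt(2)*k^2 - 1020*sqrt(2)*k - 150*k + 900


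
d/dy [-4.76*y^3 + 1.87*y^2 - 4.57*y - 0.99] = -14.28*y^2 + 3.74*y - 4.57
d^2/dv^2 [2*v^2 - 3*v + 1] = 4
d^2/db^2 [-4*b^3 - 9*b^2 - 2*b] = -24*b - 18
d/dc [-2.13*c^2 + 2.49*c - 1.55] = 2.49 - 4.26*c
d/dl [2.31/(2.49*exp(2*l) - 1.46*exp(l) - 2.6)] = (3.3726 - 11.5038*exp(l))*exp(l)/(-2.49*exp(2*l) + 1.46*exp(l) + 2.6)^2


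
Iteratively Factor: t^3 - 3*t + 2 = (t + 2)*(t^2 - 2*t + 1) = (t - 1)*(t + 2)*(t - 1)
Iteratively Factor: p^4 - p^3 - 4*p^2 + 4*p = (p + 2)*(p^3 - 3*p^2 + 2*p) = p*(p + 2)*(p^2 - 3*p + 2) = p*(p - 1)*(p + 2)*(p - 2)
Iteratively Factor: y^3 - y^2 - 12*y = (y + 3)*(y^2 - 4*y) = (y - 4)*(y + 3)*(y)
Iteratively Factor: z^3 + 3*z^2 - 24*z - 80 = (z + 4)*(z^2 - z - 20) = (z + 4)^2*(z - 5)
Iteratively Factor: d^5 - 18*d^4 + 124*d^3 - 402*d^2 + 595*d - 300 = (d - 3)*(d^4 - 15*d^3 + 79*d^2 - 165*d + 100) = (d - 5)*(d - 3)*(d^3 - 10*d^2 + 29*d - 20) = (d - 5)*(d - 3)*(d - 1)*(d^2 - 9*d + 20) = (d - 5)*(d - 4)*(d - 3)*(d - 1)*(d - 5)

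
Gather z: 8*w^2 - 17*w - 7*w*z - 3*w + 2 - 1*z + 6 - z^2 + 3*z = 8*w^2 - 20*w - z^2 + z*(2 - 7*w) + 8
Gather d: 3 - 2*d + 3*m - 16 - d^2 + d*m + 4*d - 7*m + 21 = -d^2 + d*(m + 2) - 4*m + 8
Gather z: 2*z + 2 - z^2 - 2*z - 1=1 - z^2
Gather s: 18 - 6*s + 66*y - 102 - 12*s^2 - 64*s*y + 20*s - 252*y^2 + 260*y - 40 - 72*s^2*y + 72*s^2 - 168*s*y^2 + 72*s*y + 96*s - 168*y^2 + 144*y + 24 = s^2*(60 - 72*y) + s*(-168*y^2 + 8*y + 110) - 420*y^2 + 470*y - 100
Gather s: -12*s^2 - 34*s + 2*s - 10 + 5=-12*s^2 - 32*s - 5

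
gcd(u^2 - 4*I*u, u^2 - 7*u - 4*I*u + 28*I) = u - 4*I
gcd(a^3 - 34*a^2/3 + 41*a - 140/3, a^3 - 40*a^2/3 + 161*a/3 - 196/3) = a^2 - 19*a/3 + 28/3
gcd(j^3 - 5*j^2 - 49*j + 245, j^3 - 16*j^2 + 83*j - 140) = j^2 - 12*j + 35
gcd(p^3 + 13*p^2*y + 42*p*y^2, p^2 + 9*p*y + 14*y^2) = p + 7*y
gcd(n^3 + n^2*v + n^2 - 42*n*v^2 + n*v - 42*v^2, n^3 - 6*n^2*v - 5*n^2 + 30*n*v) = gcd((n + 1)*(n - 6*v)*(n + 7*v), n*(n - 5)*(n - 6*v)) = -n + 6*v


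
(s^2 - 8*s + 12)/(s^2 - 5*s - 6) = (s - 2)/(s + 1)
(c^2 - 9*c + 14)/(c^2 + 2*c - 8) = (c - 7)/(c + 4)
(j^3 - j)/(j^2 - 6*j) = (j^2 - 1)/(j - 6)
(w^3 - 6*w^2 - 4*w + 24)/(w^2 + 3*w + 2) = (w^2 - 8*w + 12)/(w + 1)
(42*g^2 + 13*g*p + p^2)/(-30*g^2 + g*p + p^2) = (7*g + p)/(-5*g + p)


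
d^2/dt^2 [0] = 0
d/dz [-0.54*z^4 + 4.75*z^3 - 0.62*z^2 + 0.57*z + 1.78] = -2.16*z^3 + 14.25*z^2 - 1.24*z + 0.57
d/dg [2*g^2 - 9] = 4*g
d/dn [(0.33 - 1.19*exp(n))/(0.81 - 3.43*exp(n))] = 0.168*exp(n)/(3.43*exp(n) - 0.81)^2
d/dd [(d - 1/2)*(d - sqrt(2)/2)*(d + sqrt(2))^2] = 4*d^3 - 3*d^2/2 + 9*sqrt(2)*d^2/2 - 3*sqrt(2)*d/2 - sqrt(2)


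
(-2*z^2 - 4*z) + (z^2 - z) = -z^2 - 5*z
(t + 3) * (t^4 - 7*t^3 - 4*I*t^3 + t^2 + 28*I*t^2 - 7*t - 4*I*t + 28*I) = t^5 - 4*t^4 - 4*I*t^4 - 20*t^3 + 16*I*t^3 - 4*t^2 + 80*I*t^2 - 21*t + 16*I*t + 84*I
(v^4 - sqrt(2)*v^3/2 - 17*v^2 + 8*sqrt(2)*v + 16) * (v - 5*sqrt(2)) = v^5 - 11*sqrt(2)*v^4/2 - 12*v^3 + 93*sqrt(2)*v^2 - 64*v - 80*sqrt(2)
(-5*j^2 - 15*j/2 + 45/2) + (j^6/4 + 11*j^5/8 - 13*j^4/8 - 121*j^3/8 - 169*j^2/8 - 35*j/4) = j^6/4 + 11*j^5/8 - 13*j^4/8 - 121*j^3/8 - 209*j^2/8 - 65*j/4 + 45/2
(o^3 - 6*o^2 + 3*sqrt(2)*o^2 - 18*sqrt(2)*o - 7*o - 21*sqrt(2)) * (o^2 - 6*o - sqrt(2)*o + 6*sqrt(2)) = o^5 - 12*o^4 + 2*sqrt(2)*o^4 - 24*sqrt(2)*o^3 + 23*o^3 + 58*sqrt(2)*o^2 + 114*o^2 - 174*o + 84*sqrt(2)*o - 252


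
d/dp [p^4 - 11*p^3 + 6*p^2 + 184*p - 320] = 4*p^3 - 33*p^2 + 12*p + 184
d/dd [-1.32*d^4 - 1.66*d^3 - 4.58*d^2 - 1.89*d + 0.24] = -5.28*d^3 - 4.98*d^2 - 9.16*d - 1.89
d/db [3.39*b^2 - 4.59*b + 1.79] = 6.78*b - 4.59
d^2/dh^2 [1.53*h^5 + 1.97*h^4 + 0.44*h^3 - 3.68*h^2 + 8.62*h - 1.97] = 30.6*h^3 + 23.64*h^2 + 2.64*h - 7.36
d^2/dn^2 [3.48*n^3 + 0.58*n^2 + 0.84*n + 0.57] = 20.88*n + 1.16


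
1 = 1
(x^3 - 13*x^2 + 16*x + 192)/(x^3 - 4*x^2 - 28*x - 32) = (x^2 - 5*x - 24)/(x^2 + 4*x + 4)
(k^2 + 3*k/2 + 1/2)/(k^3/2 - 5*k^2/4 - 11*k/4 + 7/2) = 2*(2*k^2 + 3*k + 1)/(2*k^3 - 5*k^2 - 11*k + 14)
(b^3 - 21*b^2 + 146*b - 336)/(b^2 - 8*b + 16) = (b^3 - 21*b^2 + 146*b - 336)/(b^2 - 8*b + 16)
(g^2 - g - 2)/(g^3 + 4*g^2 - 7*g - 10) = 1/(g + 5)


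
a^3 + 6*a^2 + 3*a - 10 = (a - 1)*(a + 2)*(a + 5)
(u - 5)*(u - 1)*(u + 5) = u^3 - u^2 - 25*u + 25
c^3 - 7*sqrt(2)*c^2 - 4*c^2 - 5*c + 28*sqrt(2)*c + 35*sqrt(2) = (c - 5)*(c + 1)*(c - 7*sqrt(2))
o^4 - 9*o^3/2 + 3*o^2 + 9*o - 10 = (o - 5/2)*(o - 2)*(o - sqrt(2))*(o + sqrt(2))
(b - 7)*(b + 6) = b^2 - b - 42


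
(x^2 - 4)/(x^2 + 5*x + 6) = (x - 2)/(x + 3)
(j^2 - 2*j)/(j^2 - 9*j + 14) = j/(j - 7)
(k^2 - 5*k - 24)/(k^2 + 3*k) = (k - 8)/k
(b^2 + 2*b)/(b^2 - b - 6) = b/(b - 3)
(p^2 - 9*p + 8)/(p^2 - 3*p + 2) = (p - 8)/(p - 2)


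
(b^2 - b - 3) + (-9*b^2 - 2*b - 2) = -8*b^2 - 3*b - 5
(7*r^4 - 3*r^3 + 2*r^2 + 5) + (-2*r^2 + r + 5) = 7*r^4 - 3*r^3 + r + 10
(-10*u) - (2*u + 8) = -12*u - 8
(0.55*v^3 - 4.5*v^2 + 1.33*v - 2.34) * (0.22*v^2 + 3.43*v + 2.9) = 0.121*v^5 + 0.8965*v^4 - 13.5474*v^3 - 9.0029*v^2 - 4.1692*v - 6.786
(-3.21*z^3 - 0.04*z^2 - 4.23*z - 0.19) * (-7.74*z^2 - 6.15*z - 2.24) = 24.8454*z^5 + 20.0511*z^4 + 40.1766*z^3 + 27.5747*z^2 + 10.6437*z + 0.4256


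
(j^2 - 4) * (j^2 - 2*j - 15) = j^4 - 2*j^3 - 19*j^2 + 8*j + 60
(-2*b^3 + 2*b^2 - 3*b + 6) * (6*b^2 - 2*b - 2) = -12*b^5 + 16*b^4 - 18*b^3 + 38*b^2 - 6*b - 12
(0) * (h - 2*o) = 0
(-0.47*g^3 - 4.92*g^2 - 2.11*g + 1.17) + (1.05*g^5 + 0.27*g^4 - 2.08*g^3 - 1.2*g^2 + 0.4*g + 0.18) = 1.05*g^5 + 0.27*g^4 - 2.55*g^3 - 6.12*g^2 - 1.71*g + 1.35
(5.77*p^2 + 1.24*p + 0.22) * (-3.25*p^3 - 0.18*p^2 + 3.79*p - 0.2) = -18.7525*p^5 - 5.0686*p^4 + 20.9301*p^3 + 3.506*p^2 + 0.5858*p - 0.044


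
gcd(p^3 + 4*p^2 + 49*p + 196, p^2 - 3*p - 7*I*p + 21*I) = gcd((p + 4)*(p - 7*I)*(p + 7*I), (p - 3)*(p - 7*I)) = p - 7*I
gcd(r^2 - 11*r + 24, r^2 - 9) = r - 3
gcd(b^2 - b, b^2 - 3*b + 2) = b - 1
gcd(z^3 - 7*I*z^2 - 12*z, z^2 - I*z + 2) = 1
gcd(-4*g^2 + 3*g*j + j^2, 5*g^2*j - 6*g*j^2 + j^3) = g - j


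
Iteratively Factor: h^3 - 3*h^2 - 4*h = (h + 1)*(h^2 - 4*h) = (h - 4)*(h + 1)*(h)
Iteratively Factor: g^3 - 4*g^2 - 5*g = (g - 5)*(g^2 + g) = g*(g - 5)*(g + 1)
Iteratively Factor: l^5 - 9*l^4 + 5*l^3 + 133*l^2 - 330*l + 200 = (l + 4)*(l^4 - 13*l^3 + 57*l^2 - 95*l + 50) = (l - 5)*(l + 4)*(l^3 - 8*l^2 + 17*l - 10) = (l - 5)*(l - 1)*(l + 4)*(l^2 - 7*l + 10) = (l - 5)^2*(l - 1)*(l + 4)*(l - 2)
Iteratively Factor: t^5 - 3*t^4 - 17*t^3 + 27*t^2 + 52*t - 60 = (t - 1)*(t^4 - 2*t^3 - 19*t^2 + 8*t + 60) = (t - 2)*(t - 1)*(t^3 - 19*t - 30) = (t - 2)*(t - 1)*(t + 2)*(t^2 - 2*t - 15) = (t - 2)*(t - 1)*(t + 2)*(t + 3)*(t - 5)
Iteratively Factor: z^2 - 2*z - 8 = (z + 2)*(z - 4)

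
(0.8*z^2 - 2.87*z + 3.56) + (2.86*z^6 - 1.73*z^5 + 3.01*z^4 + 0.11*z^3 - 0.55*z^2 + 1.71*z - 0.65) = 2.86*z^6 - 1.73*z^5 + 3.01*z^4 + 0.11*z^3 + 0.25*z^2 - 1.16*z + 2.91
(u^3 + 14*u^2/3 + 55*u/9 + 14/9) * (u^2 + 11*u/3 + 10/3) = u^5 + 25*u^4/3 + 239*u^3/9 + 1067*u^2/27 + 704*u/27 + 140/27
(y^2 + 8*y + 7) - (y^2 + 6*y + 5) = 2*y + 2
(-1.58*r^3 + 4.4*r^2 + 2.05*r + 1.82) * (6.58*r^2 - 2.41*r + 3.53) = -10.3964*r^5 + 32.7598*r^4 - 2.6924*r^3 + 22.5671*r^2 + 2.8503*r + 6.4246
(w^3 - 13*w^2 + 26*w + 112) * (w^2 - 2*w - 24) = w^5 - 15*w^4 + 28*w^3 + 372*w^2 - 848*w - 2688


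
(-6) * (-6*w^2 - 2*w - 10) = 36*w^2 + 12*w + 60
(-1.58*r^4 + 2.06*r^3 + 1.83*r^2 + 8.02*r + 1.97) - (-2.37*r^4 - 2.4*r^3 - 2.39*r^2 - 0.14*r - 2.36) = 0.79*r^4 + 4.46*r^3 + 4.22*r^2 + 8.16*r + 4.33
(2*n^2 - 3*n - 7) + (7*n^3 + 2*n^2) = 7*n^3 + 4*n^2 - 3*n - 7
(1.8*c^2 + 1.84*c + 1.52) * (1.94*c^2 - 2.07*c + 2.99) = 3.492*c^4 - 0.1564*c^3 + 4.522*c^2 + 2.3552*c + 4.5448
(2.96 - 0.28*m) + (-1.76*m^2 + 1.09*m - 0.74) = -1.76*m^2 + 0.81*m + 2.22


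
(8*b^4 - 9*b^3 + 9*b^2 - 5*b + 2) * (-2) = -16*b^4 + 18*b^3 - 18*b^2 + 10*b - 4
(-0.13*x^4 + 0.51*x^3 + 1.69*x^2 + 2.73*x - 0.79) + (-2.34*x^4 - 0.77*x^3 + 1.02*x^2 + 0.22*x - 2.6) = -2.47*x^4 - 0.26*x^3 + 2.71*x^2 + 2.95*x - 3.39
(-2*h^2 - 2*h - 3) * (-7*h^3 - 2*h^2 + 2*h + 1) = 14*h^5 + 18*h^4 + 21*h^3 - 8*h - 3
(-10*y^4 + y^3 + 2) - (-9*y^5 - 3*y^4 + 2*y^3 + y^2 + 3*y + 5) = 9*y^5 - 7*y^4 - y^3 - y^2 - 3*y - 3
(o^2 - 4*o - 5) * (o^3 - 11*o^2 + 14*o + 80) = o^5 - 15*o^4 + 53*o^3 + 79*o^2 - 390*o - 400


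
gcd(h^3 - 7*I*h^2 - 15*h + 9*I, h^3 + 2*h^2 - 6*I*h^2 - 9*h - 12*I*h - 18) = h^2 - 6*I*h - 9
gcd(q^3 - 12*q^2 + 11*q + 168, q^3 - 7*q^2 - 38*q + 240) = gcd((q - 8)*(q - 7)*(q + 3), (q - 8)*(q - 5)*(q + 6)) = q - 8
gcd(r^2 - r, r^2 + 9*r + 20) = 1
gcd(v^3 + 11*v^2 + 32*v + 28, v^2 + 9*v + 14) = v^2 + 9*v + 14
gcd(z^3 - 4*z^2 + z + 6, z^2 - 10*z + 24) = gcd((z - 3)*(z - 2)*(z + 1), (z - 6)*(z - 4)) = 1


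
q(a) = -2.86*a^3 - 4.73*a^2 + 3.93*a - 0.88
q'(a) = -8.58*a^2 - 9.46*a + 3.93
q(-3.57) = 54.93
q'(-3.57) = -71.65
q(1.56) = -17.12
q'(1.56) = -31.71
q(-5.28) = 267.49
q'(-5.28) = -185.32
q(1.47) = -14.41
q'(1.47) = -28.52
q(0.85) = -2.71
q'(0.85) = -10.31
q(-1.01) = -6.73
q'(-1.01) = 4.73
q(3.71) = -197.45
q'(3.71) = -149.26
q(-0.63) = -4.52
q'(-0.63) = 6.48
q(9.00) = -2433.58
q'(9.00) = -776.19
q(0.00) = -0.88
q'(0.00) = 3.93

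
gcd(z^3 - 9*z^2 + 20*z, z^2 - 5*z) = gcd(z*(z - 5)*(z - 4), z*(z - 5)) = z^2 - 5*z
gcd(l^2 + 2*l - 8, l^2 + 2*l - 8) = l^2 + 2*l - 8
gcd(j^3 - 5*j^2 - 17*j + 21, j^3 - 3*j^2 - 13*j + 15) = j^2 + 2*j - 3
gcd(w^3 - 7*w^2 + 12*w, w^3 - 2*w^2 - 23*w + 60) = w^2 - 7*w + 12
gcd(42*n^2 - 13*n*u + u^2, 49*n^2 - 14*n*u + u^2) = -7*n + u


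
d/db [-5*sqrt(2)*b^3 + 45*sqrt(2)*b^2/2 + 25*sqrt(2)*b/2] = sqrt(2)*(-15*b^2 + 45*b + 25/2)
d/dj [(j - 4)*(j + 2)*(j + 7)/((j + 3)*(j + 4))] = (j^4 + 14*j^3 + 93*j^2 + 232*j + 128)/(j^4 + 14*j^3 + 73*j^2 + 168*j + 144)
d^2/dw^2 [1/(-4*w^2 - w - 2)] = 2*(16*w^2 + 4*w - (8*w + 1)^2 + 8)/(4*w^2 + w + 2)^3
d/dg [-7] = 0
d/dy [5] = 0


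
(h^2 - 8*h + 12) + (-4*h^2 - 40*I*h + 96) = -3*h^2 - 8*h - 40*I*h + 108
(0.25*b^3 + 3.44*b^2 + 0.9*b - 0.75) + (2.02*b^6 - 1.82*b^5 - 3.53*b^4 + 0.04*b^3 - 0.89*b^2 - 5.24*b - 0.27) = 2.02*b^6 - 1.82*b^5 - 3.53*b^4 + 0.29*b^3 + 2.55*b^2 - 4.34*b - 1.02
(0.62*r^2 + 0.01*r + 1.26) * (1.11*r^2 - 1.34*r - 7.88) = 0.6882*r^4 - 0.8197*r^3 - 3.5004*r^2 - 1.7672*r - 9.9288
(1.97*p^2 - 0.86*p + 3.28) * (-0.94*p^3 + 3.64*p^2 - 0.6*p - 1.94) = -1.8518*p^5 + 7.9792*p^4 - 7.3956*p^3 + 8.6334*p^2 - 0.2996*p - 6.3632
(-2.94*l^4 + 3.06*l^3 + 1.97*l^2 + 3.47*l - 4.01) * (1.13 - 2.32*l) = 6.8208*l^5 - 10.4214*l^4 - 1.1126*l^3 - 5.8243*l^2 + 13.2243*l - 4.5313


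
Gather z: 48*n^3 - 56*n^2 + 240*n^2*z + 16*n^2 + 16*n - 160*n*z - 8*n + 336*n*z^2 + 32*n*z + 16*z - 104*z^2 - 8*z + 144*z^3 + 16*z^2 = 48*n^3 - 40*n^2 + 8*n + 144*z^3 + z^2*(336*n - 88) + z*(240*n^2 - 128*n + 8)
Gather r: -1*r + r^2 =r^2 - r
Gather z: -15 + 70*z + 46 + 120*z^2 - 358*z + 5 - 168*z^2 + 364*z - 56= -48*z^2 + 76*z - 20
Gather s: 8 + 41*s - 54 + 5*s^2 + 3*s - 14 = 5*s^2 + 44*s - 60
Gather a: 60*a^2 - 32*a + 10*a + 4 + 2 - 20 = 60*a^2 - 22*a - 14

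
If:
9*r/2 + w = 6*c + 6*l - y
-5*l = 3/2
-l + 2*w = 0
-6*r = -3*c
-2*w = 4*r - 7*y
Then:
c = 45/97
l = -3/10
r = 45/194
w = -3/20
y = 87/970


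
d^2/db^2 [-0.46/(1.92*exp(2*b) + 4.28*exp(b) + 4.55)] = ((3.5328*exp(b) + 1.9688)*(1.92*exp(2*b) + 4.28*exp(b) + 4.55) - 0.46*(3.84*exp(b) + 4.28)*(7.68*exp(b) + 8.56)*exp(b))*exp(b)/(1.92*exp(2*b) + 4.28*exp(b) + 4.55)^3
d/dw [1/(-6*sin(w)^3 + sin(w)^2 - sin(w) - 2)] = (18*sin(w)^2 - 2*sin(w) + 1)*cos(w)/(6*sin(w)^3 - sin(w)^2 + sin(w) + 2)^2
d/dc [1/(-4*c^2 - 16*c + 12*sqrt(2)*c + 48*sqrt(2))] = (2*c - 3*sqrt(2) + 4)/(4*(c^2 - 3*sqrt(2)*c + 4*c - 12*sqrt(2))^2)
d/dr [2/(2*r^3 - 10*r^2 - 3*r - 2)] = 2*(-6*r^2 + 20*r + 3)/(-2*r^3 + 10*r^2 + 3*r + 2)^2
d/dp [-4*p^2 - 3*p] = -8*p - 3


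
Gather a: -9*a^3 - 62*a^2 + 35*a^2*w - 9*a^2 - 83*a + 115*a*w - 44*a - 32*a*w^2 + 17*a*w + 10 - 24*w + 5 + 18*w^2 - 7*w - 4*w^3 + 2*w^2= -9*a^3 + a^2*(35*w - 71) + a*(-32*w^2 + 132*w - 127) - 4*w^3 + 20*w^2 - 31*w + 15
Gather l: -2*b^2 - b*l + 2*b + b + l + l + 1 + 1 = -2*b^2 + 3*b + l*(2 - b) + 2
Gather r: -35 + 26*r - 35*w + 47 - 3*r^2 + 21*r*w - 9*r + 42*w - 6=-3*r^2 + r*(21*w + 17) + 7*w + 6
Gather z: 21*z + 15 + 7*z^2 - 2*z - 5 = 7*z^2 + 19*z + 10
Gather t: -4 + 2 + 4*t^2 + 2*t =4*t^2 + 2*t - 2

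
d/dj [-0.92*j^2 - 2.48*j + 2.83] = -1.84*j - 2.48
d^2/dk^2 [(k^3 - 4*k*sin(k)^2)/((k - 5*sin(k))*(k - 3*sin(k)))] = 2*(-4*k^6*sin(k) + 6*k^5*sin(k)^2 + 45*k^5 + 132*k^4*sin(k)^3 - 90*k^4*sin(k)*cos(k) - 360*k^4*sin(k) - 442*k^3*sin(k)^4 + 720*k^3*sin(k)^2*cos(k) + 900*k^3*sin(k)^2 + 240*k^2*sin(k)^5 - 1710*k^2*sin(k)^3*cos(k) - 840*k^2*sin(k)^3 + 960*k*sin(k)^4*cos(k) + 855*k*sin(k)^4 - 480*sin(k)^5)/((k - 5*sin(k))^3*(k - 3*sin(k))^3)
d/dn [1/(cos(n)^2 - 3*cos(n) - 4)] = (2*cos(n) - 3)*sin(n)/(sin(n)^2 + 3*cos(n) + 3)^2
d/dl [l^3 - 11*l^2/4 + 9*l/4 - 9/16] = 3*l^2 - 11*l/2 + 9/4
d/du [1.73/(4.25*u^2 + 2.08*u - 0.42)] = (-14.705*u - 3.5984)/(4.25*u^2 + 2.08*u - 0.42)^2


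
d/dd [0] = 0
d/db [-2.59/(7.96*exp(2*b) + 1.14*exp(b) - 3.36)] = (41.2328*exp(b) + 2.9526)*exp(b)/(7.96*exp(2*b) + 1.14*exp(b) - 3.36)^2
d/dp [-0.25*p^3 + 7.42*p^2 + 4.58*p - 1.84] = -0.75*p^2 + 14.84*p + 4.58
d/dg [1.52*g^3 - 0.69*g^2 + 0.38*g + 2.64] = 4.56*g^2 - 1.38*g + 0.38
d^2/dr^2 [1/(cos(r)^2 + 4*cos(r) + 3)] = (-4*sin(r)^4 + 6*sin(r)^2 + 27*cos(r) - 3*cos(3*r) + 24)/((cos(r) + 1)^3*(cos(r) + 3)^3)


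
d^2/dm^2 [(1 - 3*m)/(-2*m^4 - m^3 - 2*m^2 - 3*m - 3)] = 2*((3*m - 1)*(8*m^3 + 3*m^2 + 4*m + 3)^2 - (24*m^3 + 9*m^2 + 12*m + (3*m - 1)*(12*m^2 + 3*m + 2) + 9)*(2*m^4 + m^3 + 2*m^2 + 3*m + 3))/(2*m^4 + m^3 + 2*m^2 + 3*m + 3)^3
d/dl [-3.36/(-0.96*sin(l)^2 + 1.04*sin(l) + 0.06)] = (3.4944 - 6.4512*sin(l))*cos(l)/(-0.96*sin(l)^2 + 1.04*sin(l) + 0.06)^2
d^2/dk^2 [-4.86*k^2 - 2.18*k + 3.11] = -9.72000000000000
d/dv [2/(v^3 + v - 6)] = 2*(-3*v^2 - 1)/(v^3 + v - 6)^2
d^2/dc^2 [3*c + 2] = 0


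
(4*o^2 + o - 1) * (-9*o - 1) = -36*o^3 - 13*o^2 + 8*o + 1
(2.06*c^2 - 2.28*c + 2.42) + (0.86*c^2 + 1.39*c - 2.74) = 2.92*c^2 - 0.89*c - 0.32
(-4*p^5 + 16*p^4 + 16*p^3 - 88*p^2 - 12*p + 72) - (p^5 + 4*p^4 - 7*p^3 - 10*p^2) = -5*p^5 + 12*p^4 + 23*p^3 - 78*p^2 - 12*p + 72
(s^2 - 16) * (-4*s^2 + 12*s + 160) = -4*s^4 + 12*s^3 + 224*s^2 - 192*s - 2560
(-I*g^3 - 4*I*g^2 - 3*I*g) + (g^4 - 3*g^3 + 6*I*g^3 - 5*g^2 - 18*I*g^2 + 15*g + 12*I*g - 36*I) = g^4 - 3*g^3 + 5*I*g^3 - 5*g^2 - 22*I*g^2 + 15*g + 9*I*g - 36*I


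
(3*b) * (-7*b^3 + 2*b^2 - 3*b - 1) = -21*b^4 + 6*b^3 - 9*b^2 - 3*b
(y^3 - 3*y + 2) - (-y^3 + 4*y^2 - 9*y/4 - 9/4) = 2*y^3 - 4*y^2 - 3*y/4 + 17/4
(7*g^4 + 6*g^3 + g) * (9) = 63*g^4 + 54*g^3 + 9*g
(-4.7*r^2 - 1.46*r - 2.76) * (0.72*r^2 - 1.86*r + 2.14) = -3.384*r^4 + 7.6908*r^3 - 9.3296*r^2 + 2.0092*r - 5.9064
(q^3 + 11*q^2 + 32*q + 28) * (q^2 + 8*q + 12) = q^5 + 19*q^4 + 132*q^3 + 416*q^2 + 608*q + 336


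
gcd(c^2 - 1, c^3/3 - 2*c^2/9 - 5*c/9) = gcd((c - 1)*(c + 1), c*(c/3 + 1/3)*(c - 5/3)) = c + 1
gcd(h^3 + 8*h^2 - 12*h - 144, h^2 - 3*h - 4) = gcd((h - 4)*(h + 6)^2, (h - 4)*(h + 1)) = h - 4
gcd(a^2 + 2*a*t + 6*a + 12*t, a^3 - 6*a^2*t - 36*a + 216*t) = a + 6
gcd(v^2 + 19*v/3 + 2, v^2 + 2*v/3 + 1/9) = v + 1/3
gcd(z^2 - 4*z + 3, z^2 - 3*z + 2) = z - 1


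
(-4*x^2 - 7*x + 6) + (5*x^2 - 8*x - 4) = x^2 - 15*x + 2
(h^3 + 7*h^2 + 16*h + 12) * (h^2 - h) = h^5 + 6*h^4 + 9*h^3 - 4*h^2 - 12*h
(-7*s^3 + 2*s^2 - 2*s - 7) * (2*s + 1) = -14*s^4 - 3*s^3 - 2*s^2 - 16*s - 7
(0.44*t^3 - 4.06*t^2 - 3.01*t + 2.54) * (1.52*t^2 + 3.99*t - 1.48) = 0.6688*t^5 - 4.4156*t^4 - 21.4258*t^3 - 2.1403*t^2 + 14.5894*t - 3.7592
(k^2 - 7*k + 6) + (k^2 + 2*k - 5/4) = 2*k^2 - 5*k + 19/4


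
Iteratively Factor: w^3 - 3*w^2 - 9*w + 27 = (w - 3)*(w^2 - 9) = (w - 3)*(w + 3)*(w - 3)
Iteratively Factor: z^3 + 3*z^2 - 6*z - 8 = (z - 2)*(z^2 + 5*z + 4) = (z - 2)*(z + 1)*(z + 4)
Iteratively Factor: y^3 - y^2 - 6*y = (y + 2)*(y^2 - 3*y) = y*(y + 2)*(y - 3)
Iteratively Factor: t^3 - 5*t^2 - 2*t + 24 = (t - 4)*(t^2 - t - 6) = (t - 4)*(t - 3)*(t + 2)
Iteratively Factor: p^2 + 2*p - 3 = (p - 1)*(p + 3)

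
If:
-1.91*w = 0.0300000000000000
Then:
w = -0.02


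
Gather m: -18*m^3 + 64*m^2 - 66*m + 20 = -18*m^3 + 64*m^2 - 66*m + 20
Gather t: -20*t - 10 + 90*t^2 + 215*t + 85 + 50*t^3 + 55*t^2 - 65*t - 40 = 50*t^3 + 145*t^2 + 130*t + 35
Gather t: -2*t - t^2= -t^2 - 2*t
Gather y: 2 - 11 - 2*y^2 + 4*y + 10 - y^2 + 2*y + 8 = -3*y^2 + 6*y + 9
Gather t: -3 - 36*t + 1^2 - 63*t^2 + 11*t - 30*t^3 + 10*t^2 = -30*t^3 - 53*t^2 - 25*t - 2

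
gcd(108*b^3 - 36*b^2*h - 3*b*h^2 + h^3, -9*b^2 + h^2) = 3*b - h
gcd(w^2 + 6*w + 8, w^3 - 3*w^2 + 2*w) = 1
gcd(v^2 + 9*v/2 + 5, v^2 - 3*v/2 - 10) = v + 5/2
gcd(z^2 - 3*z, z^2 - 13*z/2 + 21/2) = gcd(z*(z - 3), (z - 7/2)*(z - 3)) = z - 3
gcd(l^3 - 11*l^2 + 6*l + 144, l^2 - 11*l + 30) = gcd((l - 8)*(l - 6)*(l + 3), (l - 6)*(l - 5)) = l - 6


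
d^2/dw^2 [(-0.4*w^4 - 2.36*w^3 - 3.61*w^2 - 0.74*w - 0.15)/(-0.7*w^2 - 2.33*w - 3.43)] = (0.392000000000001*w^6 + 3.91440000000001*w^5 + 18.79176*w^4 + 54.389228*w^3 + 118.072164*w^2 + 157.398444*w + 74.022936)/(0.343*w^6 + 3.4251*w^5 + 16.44279*w^4 + 46.215317*w^3 + 80.569671*w^2 + 82.236651*w + 40.353607)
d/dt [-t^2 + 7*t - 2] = 7 - 2*t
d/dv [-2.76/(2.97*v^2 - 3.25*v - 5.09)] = (16.3944*v - 8.97)/(-2.97*v^2 + 3.25*v + 5.09)^2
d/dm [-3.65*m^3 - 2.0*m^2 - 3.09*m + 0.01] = -10.95*m^2 - 4.0*m - 3.09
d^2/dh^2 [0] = 0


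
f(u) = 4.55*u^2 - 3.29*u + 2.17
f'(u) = 9.1*u - 3.29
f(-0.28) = 3.45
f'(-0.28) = -5.84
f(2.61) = 24.58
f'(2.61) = 20.46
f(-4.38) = 103.87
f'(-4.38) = -43.15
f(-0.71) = 6.80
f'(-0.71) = -9.75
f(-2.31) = 34.05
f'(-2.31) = -24.31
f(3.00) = 33.25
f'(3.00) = 24.01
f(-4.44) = 106.47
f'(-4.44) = -43.69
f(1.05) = 3.73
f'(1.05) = 6.26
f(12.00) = 617.89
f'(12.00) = 105.91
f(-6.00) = 185.71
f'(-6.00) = -57.89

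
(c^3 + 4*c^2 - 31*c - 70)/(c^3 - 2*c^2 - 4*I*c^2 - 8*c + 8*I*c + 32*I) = (c^2 + 2*c - 35)/(c^2 - 4*c*(1 + I) + 16*I)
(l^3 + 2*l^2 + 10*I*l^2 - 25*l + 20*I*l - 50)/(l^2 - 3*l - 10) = (l^2 + 10*I*l - 25)/(l - 5)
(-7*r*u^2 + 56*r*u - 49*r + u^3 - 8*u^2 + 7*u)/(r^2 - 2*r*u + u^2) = (-7*r*u^2 + 56*r*u - 49*r + u^3 - 8*u^2 + 7*u)/(r^2 - 2*r*u + u^2)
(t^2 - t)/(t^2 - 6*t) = (t - 1)/(t - 6)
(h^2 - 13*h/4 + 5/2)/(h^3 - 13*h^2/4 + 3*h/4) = (4*h^2 - 13*h + 10)/(h*(4*h^2 - 13*h + 3))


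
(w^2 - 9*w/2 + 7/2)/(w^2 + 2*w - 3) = (w - 7/2)/(w + 3)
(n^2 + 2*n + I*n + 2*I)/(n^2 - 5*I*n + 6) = (n + 2)/(n - 6*I)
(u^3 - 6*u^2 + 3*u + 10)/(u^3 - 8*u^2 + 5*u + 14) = (u - 5)/(u - 7)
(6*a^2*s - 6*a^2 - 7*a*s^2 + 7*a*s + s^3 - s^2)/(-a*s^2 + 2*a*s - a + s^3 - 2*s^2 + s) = (-6*a + s)/(s - 1)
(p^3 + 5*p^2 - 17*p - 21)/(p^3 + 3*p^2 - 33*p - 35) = (p - 3)/(p - 5)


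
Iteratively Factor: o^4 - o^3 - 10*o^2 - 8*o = (o + 2)*(o^3 - 3*o^2 - 4*o) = (o - 4)*(o + 2)*(o^2 + o) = o*(o - 4)*(o + 2)*(o + 1)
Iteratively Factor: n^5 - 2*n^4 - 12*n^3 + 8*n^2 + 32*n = (n)*(n^4 - 2*n^3 - 12*n^2 + 8*n + 32) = n*(n - 4)*(n^3 + 2*n^2 - 4*n - 8) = n*(n - 4)*(n + 2)*(n^2 - 4) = n*(n - 4)*(n - 2)*(n + 2)*(n + 2)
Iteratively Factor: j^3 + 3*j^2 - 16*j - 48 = (j - 4)*(j^2 + 7*j + 12) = (j - 4)*(j + 4)*(j + 3)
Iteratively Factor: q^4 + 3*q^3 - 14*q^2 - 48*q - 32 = (q + 2)*(q^3 + q^2 - 16*q - 16) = (q + 1)*(q + 2)*(q^2 - 16) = (q + 1)*(q + 2)*(q + 4)*(q - 4)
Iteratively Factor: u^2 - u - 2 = (u - 2)*(u + 1)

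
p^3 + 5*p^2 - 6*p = p*(p - 1)*(p + 6)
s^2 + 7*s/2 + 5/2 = (s + 1)*(s + 5/2)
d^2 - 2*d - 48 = (d - 8)*(d + 6)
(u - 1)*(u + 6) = u^2 + 5*u - 6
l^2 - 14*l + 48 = (l - 8)*(l - 6)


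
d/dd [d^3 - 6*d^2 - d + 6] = 3*d^2 - 12*d - 1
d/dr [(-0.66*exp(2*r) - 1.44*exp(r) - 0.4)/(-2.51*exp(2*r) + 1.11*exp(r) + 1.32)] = (-4.347*exp(2*r) - 3.7504*exp(r) - 1.4568)*exp(r)/(6.3001*exp(4*r) - 5.5722*exp(3*r) - 5.3943*exp(2*r) + 2.9304*exp(r) + 1.7424)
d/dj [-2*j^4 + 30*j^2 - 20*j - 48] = -8*j^3 + 60*j - 20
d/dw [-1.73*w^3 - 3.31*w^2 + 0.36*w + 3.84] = -5.19*w^2 - 6.62*w + 0.36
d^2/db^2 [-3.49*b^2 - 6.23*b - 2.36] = -6.98000000000000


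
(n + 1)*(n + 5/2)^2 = n^3 + 6*n^2 + 45*n/4 + 25/4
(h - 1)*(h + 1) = h^2 - 1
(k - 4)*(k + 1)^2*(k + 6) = k^4 + 4*k^3 - 19*k^2 - 46*k - 24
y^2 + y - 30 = (y - 5)*(y + 6)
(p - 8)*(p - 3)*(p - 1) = p^3 - 12*p^2 + 35*p - 24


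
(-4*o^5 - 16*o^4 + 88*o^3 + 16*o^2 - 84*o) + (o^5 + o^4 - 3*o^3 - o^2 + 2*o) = -3*o^5 - 15*o^4 + 85*o^3 + 15*o^2 - 82*o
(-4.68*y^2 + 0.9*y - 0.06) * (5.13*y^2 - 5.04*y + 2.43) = -24.0084*y^4 + 28.2042*y^3 - 16.2162*y^2 + 2.4894*y - 0.1458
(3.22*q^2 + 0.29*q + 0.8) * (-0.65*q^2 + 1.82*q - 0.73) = -2.093*q^4 + 5.6719*q^3 - 2.3428*q^2 + 1.2443*q - 0.584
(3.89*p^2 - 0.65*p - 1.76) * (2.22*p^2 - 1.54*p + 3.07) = 8.6358*p^4 - 7.4336*p^3 + 9.0361*p^2 + 0.7149*p - 5.4032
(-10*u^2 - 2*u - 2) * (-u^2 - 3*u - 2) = 10*u^4 + 32*u^3 + 28*u^2 + 10*u + 4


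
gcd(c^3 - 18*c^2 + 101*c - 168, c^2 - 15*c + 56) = c^2 - 15*c + 56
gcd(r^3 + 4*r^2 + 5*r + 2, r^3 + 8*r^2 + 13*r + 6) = r^2 + 2*r + 1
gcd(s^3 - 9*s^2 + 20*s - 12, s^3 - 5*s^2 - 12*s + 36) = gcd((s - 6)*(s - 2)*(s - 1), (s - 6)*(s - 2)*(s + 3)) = s^2 - 8*s + 12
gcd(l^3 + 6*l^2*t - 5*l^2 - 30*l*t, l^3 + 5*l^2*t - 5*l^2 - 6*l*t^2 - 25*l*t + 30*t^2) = l^2 + 6*l*t - 5*l - 30*t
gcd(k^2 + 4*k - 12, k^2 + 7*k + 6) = k + 6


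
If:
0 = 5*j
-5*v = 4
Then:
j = 0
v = -4/5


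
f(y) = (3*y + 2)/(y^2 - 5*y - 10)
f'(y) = (5 - 2*y)*(3*y + 2)/(y^2 - 5*y - 10)^2 + 3/(y^2 - 5*y - 10)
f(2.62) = -0.61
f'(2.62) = -0.19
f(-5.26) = -0.31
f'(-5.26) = -0.04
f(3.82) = -0.93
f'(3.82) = -0.38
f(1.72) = -0.46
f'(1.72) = -0.15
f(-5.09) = -0.32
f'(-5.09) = -0.05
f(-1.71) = -2.12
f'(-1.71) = -10.09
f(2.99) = -0.69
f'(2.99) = -0.23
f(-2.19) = -0.80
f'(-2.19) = -0.78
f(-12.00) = -0.18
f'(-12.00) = -0.01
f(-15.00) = -0.15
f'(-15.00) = -0.00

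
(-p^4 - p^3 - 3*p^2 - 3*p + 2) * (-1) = p^4 + p^3 + 3*p^2 + 3*p - 2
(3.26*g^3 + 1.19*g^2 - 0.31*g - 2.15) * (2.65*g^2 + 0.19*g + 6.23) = 8.639*g^5 + 3.7729*g^4 + 19.7144*g^3 + 1.6573*g^2 - 2.3398*g - 13.3945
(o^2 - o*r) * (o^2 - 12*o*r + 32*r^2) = o^4 - 13*o^3*r + 44*o^2*r^2 - 32*o*r^3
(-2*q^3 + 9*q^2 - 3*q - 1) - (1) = -2*q^3 + 9*q^2 - 3*q - 2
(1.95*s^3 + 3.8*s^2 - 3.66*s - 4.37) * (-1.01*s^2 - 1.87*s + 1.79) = -1.9695*s^5 - 7.4845*s^4 + 0.0811000000000002*s^3 + 18.0599*s^2 + 1.6205*s - 7.8223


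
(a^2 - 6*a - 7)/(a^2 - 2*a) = (a^2 - 6*a - 7)/(a*(a - 2))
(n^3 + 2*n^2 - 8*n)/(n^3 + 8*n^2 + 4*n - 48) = n/(n + 6)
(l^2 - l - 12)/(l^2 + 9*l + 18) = (l - 4)/(l + 6)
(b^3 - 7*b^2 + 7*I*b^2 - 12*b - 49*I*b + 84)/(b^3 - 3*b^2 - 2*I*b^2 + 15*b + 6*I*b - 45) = (b^2 + b*(-7 + 4*I) - 28*I)/(b^2 - b*(3 + 5*I) + 15*I)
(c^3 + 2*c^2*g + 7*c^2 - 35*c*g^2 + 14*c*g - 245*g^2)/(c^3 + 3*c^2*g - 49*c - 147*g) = (c^2 + 2*c*g - 35*g^2)/(c^2 + 3*c*g - 7*c - 21*g)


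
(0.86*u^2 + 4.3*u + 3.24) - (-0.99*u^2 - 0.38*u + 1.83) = 1.85*u^2 + 4.68*u + 1.41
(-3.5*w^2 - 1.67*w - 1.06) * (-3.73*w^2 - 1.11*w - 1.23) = 13.055*w^4 + 10.1141*w^3 + 10.1125*w^2 + 3.2307*w + 1.3038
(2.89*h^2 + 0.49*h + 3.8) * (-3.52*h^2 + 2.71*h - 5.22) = -10.1728*h^4 + 6.1071*h^3 - 27.1339*h^2 + 7.7402*h - 19.836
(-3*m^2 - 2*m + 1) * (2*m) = -6*m^3 - 4*m^2 + 2*m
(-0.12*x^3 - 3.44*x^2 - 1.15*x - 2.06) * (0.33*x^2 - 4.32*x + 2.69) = -0.0396*x^5 - 0.6168*x^4 + 14.1585*x^3 - 4.9654*x^2 + 5.8057*x - 5.5414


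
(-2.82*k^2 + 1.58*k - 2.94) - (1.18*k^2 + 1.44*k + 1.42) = -4.0*k^2 + 0.14*k - 4.36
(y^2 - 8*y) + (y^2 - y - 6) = 2*y^2 - 9*y - 6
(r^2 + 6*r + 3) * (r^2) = r^4 + 6*r^3 + 3*r^2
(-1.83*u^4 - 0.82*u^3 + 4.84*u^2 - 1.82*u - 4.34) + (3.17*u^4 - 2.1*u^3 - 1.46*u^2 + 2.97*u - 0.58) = 1.34*u^4 - 2.92*u^3 + 3.38*u^2 + 1.15*u - 4.92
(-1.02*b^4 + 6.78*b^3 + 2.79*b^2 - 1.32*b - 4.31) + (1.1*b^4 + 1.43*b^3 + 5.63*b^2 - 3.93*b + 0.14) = 0.0800000000000001*b^4 + 8.21*b^3 + 8.42*b^2 - 5.25*b - 4.17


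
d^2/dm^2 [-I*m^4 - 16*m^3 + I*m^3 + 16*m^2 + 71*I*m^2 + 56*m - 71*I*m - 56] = -12*I*m^2 + 6*m*(-16 + I) + 32 + 142*I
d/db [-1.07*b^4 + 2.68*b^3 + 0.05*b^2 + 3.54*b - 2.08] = -4.28*b^3 + 8.04*b^2 + 0.1*b + 3.54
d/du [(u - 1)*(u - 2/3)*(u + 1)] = 3*u^2 - 4*u/3 - 1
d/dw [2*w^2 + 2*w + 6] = 4*w + 2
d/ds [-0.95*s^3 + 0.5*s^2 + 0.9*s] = -2.85*s^2 + 1.0*s + 0.9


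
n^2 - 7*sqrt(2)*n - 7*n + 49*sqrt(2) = (n - 7)*(n - 7*sqrt(2))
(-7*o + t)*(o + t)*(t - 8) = -7*o^2*t + 56*o^2 - 6*o*t^2 + 48*o*t + t^3 - 8*t^2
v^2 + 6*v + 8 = (v + 2)*(v + 4)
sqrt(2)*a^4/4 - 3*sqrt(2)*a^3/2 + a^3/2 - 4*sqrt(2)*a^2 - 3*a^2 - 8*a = a*(a/2 + 1)*(a - 8)*(sqrt(2)*a/2 + 1)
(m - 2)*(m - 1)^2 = m^3 - 4*m^2 + 5*m - 2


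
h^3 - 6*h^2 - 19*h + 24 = (h - 8)*(h - 1)*(h + 3)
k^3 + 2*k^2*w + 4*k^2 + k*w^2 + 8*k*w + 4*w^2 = (k + 4)*(k + w)^2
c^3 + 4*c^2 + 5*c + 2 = (c + 1)^2*(c + 2)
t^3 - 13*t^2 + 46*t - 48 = (t - 8)*(t - 3)*(t - 2)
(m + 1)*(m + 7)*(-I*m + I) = -I*m^3 - 7*I*m^2 + I*m + 7*I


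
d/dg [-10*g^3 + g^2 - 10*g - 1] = -30*g^2 + 2*g - 10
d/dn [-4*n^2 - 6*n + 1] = -8*n - 6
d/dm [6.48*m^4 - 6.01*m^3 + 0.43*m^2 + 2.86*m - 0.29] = 25.92*m^3 - 18.03*m^2 + 0.86*m + 2.86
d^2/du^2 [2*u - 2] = 0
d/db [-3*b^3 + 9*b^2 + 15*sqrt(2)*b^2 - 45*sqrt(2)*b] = -9*b^2 + 18*b + 30*sqrt(2)*b - 45*sqrt(2)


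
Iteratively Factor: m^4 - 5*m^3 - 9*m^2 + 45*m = (m)*(m^3 - 5*m^2 - 9*m + 45) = m*(m - 5)*(m^2 - 9) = m*(m - 5)*(m - 3)*(m + 3)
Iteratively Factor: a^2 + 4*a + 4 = (a + 2)*(a + 2)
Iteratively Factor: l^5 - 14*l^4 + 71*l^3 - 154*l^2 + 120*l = (l - 3)*(l^4 - 11*l^3 + 38*l^2 - 40*l) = (l - 4)*(l - 3)*(l^3 - 7*l^2 + 10*l) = l*(l - 4)*(l - 3)*(l^2 - 7*l + 10) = l*(l - 4)*(l - 3)*(l - 2)*(l - 5)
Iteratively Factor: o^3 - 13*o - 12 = (o + 3)*(o^2 - 3*o - 4) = (o + 1)*(o + 3)*(o - 4)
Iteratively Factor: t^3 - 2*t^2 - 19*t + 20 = (t - 1)*(t^2 - t - 20) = (t - 1)*(t + 4)*(t - 5)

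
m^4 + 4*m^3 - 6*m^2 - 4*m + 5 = (m - 1)^2*(m + 1)*(m + 5)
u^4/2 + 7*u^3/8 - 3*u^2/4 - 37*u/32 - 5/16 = (u/2 + 1)*(u - 5/4)*(u + 1/2)^2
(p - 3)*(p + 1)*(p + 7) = p^3 + 5*p^2 - 17*p - 21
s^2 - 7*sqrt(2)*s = s*(s - 7*sqrt(2))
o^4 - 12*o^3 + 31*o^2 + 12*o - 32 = (o - 8)*(o - 4)*(o - 1)*(o + 1)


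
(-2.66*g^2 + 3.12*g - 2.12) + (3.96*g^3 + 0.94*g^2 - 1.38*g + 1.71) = 3.96*g^3 - 1.72*g^2 + 1.74*g - 0.41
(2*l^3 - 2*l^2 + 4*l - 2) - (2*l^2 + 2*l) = 2*l^3 - 4*l^2 + 2*l - 2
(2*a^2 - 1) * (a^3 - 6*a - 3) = 2*a^5 - 13*a^3 - 6*a^2 + 6*a + 3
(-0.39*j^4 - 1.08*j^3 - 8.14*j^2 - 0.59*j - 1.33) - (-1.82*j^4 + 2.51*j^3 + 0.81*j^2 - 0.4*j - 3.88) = 1.43*j^4 - 3.59*j^3 - 8.95*j^2 - 0.19*j + 2.55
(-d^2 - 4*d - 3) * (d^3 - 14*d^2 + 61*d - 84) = -d^5 + 10*d^4 - 8*d^3 - 118*d^2 + 153*d + 252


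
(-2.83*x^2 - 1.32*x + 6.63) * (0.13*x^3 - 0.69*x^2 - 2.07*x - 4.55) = -0.3679*x^5 + 1.7811*x^4 + 7.6308*x^3 + 11.0342*x^2 - 7.7181*x - 30.1665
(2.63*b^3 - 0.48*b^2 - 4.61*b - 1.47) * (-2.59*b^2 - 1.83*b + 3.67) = -6.8117*b^5 - 3.5697*b^4 + 22.4704*b^3 + 10.482*b^2 - 14.2286*b - 5.3949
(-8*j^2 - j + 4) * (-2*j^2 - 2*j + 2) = 16*j^4 + 18*j^3 - 22*j^2 - 10*j + 8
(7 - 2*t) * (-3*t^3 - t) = 6*t^4 - 21*t^3 + 2*t^2 - 7*t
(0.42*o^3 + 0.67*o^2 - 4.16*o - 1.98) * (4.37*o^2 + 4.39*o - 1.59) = 1.8354*o^5 + 4.7717*o^4 - 15.9057*o^3 - 27.9803*o^2 - 2.0778*o + 3.1482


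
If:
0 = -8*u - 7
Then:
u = -7/8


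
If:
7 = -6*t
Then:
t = -7/6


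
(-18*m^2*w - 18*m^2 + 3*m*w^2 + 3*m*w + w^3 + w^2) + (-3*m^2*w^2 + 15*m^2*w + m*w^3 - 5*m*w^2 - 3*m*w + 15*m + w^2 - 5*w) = -3*m^2*w^2 - 3*m^2*w - 18*m^2 + m*w^3 - 2*m*w^2 + 15*m + w^3 + 2*w^2 - 5*w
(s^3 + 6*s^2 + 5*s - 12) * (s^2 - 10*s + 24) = s^5 - 4*s^4 - 31*s^3 + 82*s^2 + 240*s - 288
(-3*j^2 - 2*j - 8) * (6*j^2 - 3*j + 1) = -18*j^4 - 3*j^3 - 45*j^2 + 22*j - 8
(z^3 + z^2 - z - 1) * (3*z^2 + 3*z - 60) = 3*z^5 + 6*z^4 - 60*z^3 - 66*z^2 + 57*z + 60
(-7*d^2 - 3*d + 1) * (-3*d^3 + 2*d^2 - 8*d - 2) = 21*d^5 - 5*d^4 + 47*d^3 + 40*d^2 - 2*d - 2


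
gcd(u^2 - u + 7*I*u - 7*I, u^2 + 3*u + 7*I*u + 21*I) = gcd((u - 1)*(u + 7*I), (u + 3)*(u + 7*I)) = u + 7*I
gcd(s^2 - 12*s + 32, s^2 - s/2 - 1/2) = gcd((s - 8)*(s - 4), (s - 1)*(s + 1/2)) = 1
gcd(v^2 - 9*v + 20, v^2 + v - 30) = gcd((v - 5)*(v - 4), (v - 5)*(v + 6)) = v - 5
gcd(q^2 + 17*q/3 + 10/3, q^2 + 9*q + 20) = q + 5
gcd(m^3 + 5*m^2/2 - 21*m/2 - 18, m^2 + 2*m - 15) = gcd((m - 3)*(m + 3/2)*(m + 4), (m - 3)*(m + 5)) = m - 3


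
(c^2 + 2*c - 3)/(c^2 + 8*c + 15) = (c - 1)/(c + 5)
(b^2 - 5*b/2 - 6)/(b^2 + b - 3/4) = 2*(b - 4)/(2*b - 1)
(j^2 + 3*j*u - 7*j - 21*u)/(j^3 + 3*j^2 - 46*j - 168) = (j + 3*u)/(j^2 + 10*j + 24)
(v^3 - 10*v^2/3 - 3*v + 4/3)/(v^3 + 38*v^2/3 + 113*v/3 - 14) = (v^2 - 3*v - 4)/(v^2 + 13*v + 42)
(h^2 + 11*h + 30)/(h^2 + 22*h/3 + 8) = 3*(h + 5)/(3*h + 4)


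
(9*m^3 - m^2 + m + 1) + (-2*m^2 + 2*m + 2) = 9*m^3 - 3*m^2 + 3*m + 3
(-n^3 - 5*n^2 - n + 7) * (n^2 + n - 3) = -n^5 - 6*n^4 - 3*n^3 + 21*n^2 + 10*n - 21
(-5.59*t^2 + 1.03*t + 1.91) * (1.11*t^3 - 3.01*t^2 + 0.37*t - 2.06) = -6.2049*t^5 + 17.9692*t^4 - 3.0485*t^3 + 6.1474*t^2 - 1.4151*t - 3.9346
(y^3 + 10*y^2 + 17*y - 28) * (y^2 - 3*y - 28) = y^5 + 7*y^4 - 41*y^3 - 359*y^2 - 392*y + 784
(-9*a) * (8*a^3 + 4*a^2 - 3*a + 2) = -72*a^4 - 36*a^3 + 27*a^2 - 18*a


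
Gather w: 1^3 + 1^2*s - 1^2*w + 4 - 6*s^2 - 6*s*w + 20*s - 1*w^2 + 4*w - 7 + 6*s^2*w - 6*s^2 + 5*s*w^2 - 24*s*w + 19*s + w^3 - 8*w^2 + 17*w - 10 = -12*s^2 + 40*s + w^3 + w^2*(5*s - 9) + w*(6*s^2 - 30*s + 20) - 12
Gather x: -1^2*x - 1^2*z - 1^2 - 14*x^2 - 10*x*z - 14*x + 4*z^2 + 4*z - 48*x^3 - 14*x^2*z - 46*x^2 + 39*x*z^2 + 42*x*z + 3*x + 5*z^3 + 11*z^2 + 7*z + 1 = -48*x^3 + x^2*(-14*z - 60) + x*(39*z^2 + 32*z - 12) + 5*z^3 + 15*z^2 + 10*z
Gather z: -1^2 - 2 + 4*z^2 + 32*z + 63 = 4*z^2 + 32*z + 60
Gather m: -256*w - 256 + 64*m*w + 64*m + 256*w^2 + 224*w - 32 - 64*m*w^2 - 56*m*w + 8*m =m*(-64*w^2 + 8*w + 72) + 256*w^2 - 32*w - 288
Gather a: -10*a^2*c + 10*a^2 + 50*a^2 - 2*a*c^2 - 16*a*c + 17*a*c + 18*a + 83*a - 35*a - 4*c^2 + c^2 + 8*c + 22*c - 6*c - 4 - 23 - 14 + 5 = a^2*(60 - 10*c) + a*(-2*c^2 + c + 66) - 3*c^2 + 24*c - 36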